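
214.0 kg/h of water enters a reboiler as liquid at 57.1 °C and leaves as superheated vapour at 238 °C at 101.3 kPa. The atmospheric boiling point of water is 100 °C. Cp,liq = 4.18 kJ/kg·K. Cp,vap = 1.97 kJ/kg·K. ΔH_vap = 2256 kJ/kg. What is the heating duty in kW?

Q = 161 kW

liquid 57.1→100 °C: 179.32 kJ/kg
vaporisation at 100 °C: 2256 kJ/kg
vapour 100→238 °C: 271.86 kJ/kg
Δh = 179.32 + 2256 + 271.86 = 2707.2 kJ/kg
Q = ṁ·Δh = 214.0 kg/h × 2707.2 kJ/kg = 579340 kJ/h
|Q| = 160.93 kW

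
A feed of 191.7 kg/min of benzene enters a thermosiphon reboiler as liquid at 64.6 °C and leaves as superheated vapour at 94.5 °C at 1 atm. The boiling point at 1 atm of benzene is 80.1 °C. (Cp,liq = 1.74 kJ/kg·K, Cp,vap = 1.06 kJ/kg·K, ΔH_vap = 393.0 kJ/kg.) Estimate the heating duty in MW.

liquid 64.6→80.1 °C: 26.97 kJ/kg
vaporisation at 80.1 °C: 393 kJ/kg
vapour 80.1→94.5 °C: 15.264 kJ/kg
Δh = 26.97 + 393 + 15.264 = 435.23 kJ/kg
Q = ṁ·Δh = 191.7 kg/min × 435.23 kJ/kg = 83434 kJ/min
|Q| = 1390.6 kW = 1.3906 MW

Q = 1.39 MW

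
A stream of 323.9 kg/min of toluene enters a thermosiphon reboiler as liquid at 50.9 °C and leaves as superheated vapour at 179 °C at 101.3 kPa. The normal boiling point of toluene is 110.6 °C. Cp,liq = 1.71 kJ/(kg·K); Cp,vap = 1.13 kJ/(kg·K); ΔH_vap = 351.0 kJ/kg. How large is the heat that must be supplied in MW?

Q = 2.86 MW

liquid 50.9→110.6 °C: 102.09 kJ/kg
vaporisation at 110.6 °C: 351 kJ/kg
vapour 110.6→179 °C: 77.292 kJ/kg
Δh = 102.09 + 351 + 77.292 = 530.38 kJ/kg
Q = ṁ·Δh = 323.9 kg/min × 530.38 kJ/kg = 171790 kJ/min
|Q| = 2863.2 kW = 2.8632 MW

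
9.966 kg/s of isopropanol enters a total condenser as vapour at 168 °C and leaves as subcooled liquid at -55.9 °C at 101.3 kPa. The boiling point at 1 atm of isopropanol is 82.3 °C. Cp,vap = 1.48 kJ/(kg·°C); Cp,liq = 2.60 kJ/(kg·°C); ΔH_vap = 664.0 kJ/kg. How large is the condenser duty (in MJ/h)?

Q_c = 41300 MJ/h

vapour 168→82.3 °C: -126.84 kJ/kg
condensation at 82.3 °C: -664 kJ/kg
liquid 82.3→-55.9 °C: -359.32 kJ/kg
Δh = -126.84 + -664 + -359.32 = -1150.2 kJ/kg
Q = ṁ·Δh = 9.966 kg/s × -1150.2 kJ/kg = -11462 kJ/s
|Q| = 11462 kW = 41265 MJ/h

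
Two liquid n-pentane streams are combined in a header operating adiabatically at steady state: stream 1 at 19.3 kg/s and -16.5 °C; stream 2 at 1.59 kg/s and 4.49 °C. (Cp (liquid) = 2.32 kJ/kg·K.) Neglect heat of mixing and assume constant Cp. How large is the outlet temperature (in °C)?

No heat crosses the boundary, so H_out = H_in.
T_out = Σ ṁᵢCp,ᵢTᵢ / Σ ṁᵢCp,ᵢ
      = -722.24 / 48.465 = -14.902 °C

T_out = -14.9 °C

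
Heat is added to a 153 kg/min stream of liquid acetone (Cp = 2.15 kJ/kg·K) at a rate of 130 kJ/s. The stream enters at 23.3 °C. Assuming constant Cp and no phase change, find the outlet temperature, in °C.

T_out = 47.0 °C

Q = 130 kJ/s = 7800 kJ/min
ΔT = Q/(ṁ·Cp) = 7800/(153×2.15) = 23.712 K
T_out = 23.3 + 23.712 = 47.012 °C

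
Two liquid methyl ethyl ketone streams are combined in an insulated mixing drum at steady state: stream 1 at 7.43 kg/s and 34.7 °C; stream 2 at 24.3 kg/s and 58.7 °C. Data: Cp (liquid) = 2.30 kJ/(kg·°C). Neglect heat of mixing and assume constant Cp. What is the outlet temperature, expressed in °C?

T_out = 53.1 °C

No heat crosses the boundary, so H_out = H_in.
Σ ṁᵢCp,ᵢTᵢ = 7.43×2.30×34.7 + 24.3×2.30×58.7 = 3873.7
Σ ṁᵢCp,ᵢ = 7.43×2.30 + 24.3×2.30 = 72.979
T_out = 3873.7 / 72.979 = 53.08 °C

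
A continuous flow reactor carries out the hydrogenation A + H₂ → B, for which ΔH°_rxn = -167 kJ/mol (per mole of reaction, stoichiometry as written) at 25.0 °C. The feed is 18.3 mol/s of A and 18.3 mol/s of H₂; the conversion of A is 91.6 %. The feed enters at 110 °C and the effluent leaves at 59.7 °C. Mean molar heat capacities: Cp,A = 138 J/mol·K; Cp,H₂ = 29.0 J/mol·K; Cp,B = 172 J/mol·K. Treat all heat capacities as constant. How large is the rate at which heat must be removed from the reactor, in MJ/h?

Q_out = 10600 MJ/h

Extent of reaction ξ = 0.916 × 18.3 = 16.763 mol/s
Reaction term: ξ·ΔH°_rxn = 16.763 × -167 = -2799.4 kJ/s
Sensible, feed 110→25 °C: -259.77 kJ/s
Outlet flows (mol/s): A 1.5372, H₂ 1.5372, B 16.763
Sensible, products 25→59.7 °C: 108.96 kJ/s
Q = ΔH = -2950.2 kJ/s = -2950.2 kW
Heat removed = 10621 MJ/h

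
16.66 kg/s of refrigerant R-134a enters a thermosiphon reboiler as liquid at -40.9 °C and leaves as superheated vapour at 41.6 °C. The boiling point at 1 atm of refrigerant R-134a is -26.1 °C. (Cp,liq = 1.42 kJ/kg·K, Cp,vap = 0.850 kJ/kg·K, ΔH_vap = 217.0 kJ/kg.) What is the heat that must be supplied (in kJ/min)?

liquid -40.9→-26.1 °C: 21.016 kJ/kg
vaporisation at -26.1 °C: 217 kJ/kg
vapour -26.1→41.6 °C: 57.545 kJ/kg
Δh = 21.016 + 217 + 57.545 = 295.56 kJ/kg
Q = ṁ·Δh = 16.66 kg/s × 295.56 kJ/kg = 4924 kJ/s
|Q| = 4924 kW = 295440 kJ/min

Q = 295000 kJ/min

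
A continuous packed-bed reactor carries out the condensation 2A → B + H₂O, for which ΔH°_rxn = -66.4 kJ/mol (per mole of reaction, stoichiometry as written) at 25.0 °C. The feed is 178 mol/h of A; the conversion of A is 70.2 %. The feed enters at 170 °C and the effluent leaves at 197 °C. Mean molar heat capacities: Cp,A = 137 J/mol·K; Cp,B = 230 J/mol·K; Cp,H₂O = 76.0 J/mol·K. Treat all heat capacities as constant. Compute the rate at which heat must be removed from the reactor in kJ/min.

Q_out = 52.4 kJ/min

Extent of reaction ξ = 0.702 × 178 / 2 = 62.478 mol/h
Reaction term: ξ·ΔH°_rxn = 62.478 × -66.4 = -4148.5 kJ/h
Sensible, feed 170→25 °C: -3536 kJ/h
Outlet flows (mol/h): A 53.044, B 62.478, H₂O 62.478
Sensible, products 25→197 °C: 4538.3 kJ/h
Q = ΔH = -3146.2 kJ/h = -0.87396 kW
Heat removed = 52.437 kJ/min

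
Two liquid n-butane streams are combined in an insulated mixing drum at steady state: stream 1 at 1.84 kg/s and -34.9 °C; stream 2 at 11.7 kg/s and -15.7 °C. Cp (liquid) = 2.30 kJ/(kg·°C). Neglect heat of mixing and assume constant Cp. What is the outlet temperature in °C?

T_out = -18.3 °C

No heat crosses the boundary, so H_out = H_in.
T_out = Σ ṁᵢCp,ᵢTᵢ / Σ ṁᵢCp,ᵢ
      = -570.18 / 31.142 = -18.309 °C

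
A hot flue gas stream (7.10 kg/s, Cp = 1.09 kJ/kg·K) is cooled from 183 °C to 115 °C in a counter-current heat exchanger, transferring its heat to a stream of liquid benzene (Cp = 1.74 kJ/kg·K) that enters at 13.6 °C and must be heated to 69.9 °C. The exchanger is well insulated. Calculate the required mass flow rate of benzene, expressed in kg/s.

ṁ_c = 5.37 kg/s

Heat released by hot stream: Q = 7.10 × 1.09 × (183 − 115) = 526.25 kJ/s
Energy balance on cold side (adiabatic exchanger): Q = ṁ_c·Cp_c·(T_c,out − T_c,in)
ṁ_c = 526.25 / [1.74 × (69.9 − 13.6)] = 5.372 kg/s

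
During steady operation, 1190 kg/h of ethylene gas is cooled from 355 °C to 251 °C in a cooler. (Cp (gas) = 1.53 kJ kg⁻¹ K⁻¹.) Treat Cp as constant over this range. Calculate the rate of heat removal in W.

Q = ṁ·Cp·ΔT = 1190 × 1.53 × (251 − 355) = -189350 kJ/h
Converting: 189350 / 3600 s = 52.598 kW
Cooling duty = 52598 W

Q_c = 52600 W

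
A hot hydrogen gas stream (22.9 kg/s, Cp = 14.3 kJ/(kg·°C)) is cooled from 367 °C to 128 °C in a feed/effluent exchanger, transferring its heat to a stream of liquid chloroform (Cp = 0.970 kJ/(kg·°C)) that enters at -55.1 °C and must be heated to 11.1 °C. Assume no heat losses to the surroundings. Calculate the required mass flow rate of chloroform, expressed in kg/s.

ṁ_c = 1220 kg/s

Heat released by hot stream: Q = 22.9 × 14.3 × (367 − 128) = 78265 kJ/s
Energy balance on cold side (adiabatic exchanger): Q = ṁ_c·Cp_c·(T_c,out − T_c,in)
ṁ_c = 78265 / [0.970 × (11.1 − -55.1)] = 1218.8 kg/s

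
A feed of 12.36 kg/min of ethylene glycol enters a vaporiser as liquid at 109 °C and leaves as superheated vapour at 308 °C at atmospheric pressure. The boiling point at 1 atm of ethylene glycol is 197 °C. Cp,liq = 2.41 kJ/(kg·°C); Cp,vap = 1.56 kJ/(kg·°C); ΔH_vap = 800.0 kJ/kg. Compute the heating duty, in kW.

Q = 244 kW

liquid 109→197 °C: 212.08 kJ/kg
vaporisation at 197 °C: 800 kJ/kg
vapour 197→308 °C: 173.16 kJ/kg
Δh = 212.08 + 800 + 173.16 = 1185.2 kJ/kg
Q = ṁ·Δh = 12.36 kg/min × 1185.2 kJ/kg = 14650 kJ/min
|Q| = 244.16 kW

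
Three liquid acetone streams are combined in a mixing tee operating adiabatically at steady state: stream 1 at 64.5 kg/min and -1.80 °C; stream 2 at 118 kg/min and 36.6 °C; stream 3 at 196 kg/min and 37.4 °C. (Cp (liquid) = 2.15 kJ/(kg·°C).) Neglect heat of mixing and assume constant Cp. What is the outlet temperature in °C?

T_out = 30.5 °C

Adiabatic, steady state ⇒ Σ ṁᵢCp,ᵢ(T_out − Tᵢ) = 0
T_out = Σ ṁᵢCp,ᵢTᵢ / Σ ṁᵢCp,ᵢ
      = 24796 / 813.77 = 30.471 °C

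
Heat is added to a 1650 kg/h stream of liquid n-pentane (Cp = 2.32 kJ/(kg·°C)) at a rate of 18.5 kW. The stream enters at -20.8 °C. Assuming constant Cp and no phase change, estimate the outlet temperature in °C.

T_out = -3.40 °C

Q = 18.5 kW = 66600 kJ/h
ΔT = Q/(ṁ·Cp) = 66600/(1650×2.32) = 17.398 K
T_out = -20.8 + 17.398 = -3.4019 °C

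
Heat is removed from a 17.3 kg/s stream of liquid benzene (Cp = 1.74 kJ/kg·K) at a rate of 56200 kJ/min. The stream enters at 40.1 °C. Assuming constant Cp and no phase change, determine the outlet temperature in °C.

T_out = 8.98 °C

Q = 56200 kJ/min = 936.67 kJ/s
ΔT = Q/(ṁ·Cp) = 936.67/(17.3×1.74) = 31.116 K
T_out = 40.1 − 31.116 = 8.9836 °C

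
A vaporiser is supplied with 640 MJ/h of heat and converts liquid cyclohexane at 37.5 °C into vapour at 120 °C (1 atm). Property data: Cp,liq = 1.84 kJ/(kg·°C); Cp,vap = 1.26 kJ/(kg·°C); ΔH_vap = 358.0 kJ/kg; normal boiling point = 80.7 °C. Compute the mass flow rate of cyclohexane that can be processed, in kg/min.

Δh = 1.84×(80.7−37.5) + 358.0 + 1.26×(120−80.7) = 487.01 kJ/kg
Q = 640 MJ/h = 177.78 kJ/s = 10667 kJ/min
ṁ = Q/Δh = 10667 / 487.01 = 21.903 kg/min

ṁ = 21.9 kg/min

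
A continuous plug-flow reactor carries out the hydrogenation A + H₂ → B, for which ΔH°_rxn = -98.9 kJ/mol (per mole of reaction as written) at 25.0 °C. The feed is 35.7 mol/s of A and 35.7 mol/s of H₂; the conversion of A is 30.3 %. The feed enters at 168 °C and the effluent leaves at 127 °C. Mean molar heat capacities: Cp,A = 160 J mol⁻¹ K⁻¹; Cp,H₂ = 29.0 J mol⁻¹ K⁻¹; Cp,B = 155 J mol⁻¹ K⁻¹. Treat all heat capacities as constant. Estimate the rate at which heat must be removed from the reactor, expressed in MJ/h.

Q_out = 4980 MJ/h

Extent of reaction ξ = 0.303 × 35.7 = 10.817 mol/s
Reaction term: ξ·ΔH°_rxn = 10.817 × -98.9 = -1069.8 kJ/s
Sensible, feed 168→25 °C: -964.86 kJ/s
Outlet flows (mol/s): A 24.883, H₂ 24.883, B 10.817
Sensible, products 25→127 °C: 650.71 kJ/s
Q = ΔH = -1384 kJ/s = -1384 kW
Heat removed = 4982.3 MJ/h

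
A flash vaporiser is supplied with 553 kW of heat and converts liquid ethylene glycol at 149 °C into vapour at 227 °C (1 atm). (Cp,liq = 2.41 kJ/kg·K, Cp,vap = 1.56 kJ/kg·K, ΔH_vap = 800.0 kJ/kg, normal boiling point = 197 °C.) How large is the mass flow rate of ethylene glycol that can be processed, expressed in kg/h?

ṁ = 2070 kg/h

Δh = 2.41×(197−149) + 800.0 + 1.56×(227−197) = 962.48 kJ/kg
Q = 553 kW = 553 kJ/s = 1.9908e+06 kJ/h
ṁ = Q/Δh = 1.9908e+06 / 962.48 = 2068.4 kg/h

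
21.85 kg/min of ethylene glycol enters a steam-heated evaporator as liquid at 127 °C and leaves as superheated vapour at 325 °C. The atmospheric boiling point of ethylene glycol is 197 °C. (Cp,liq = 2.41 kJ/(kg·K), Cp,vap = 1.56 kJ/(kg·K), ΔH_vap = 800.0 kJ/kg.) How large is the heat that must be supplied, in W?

Q = 425000 W

liquid 127→197 °C: 168.7 kJ/kg
vaporisation at 197 °C: 800 kJ/kg
vapour 197→325 °C: 199.68 kJ/kg
Δh = 168.7 + 800 + 199.68 = 1168.4 kJ/kg
Q = ṁ·Δh = 21.85 kg/min × 1168.4 kJ/kg = 25529 kJ/min
|Q| = 425.49 kW = 425490 W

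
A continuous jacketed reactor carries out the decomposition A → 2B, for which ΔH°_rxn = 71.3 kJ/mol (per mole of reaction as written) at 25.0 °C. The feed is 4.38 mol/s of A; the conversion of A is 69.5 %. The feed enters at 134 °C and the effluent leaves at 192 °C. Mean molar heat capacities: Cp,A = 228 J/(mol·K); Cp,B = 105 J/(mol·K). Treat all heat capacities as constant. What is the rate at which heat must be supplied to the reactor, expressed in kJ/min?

Q_in = 15900 kJ/min

Extent of reaction ξ = 0.695 × 4.38 = 3.0441 mol/s
Reaction term: ξ·ΔH°_rxn = 3.0441 × 71.3 = 217.04 kJ/s
Sensible, feed 134→25 °C: -108.85 kJ/s
Outlet flows (mol/s): A 1.3359, B 6.0882
Sensible, products 25→192 °C: 157.62 kJ/s
Q = ΔH = 265.81 kJ/s = 265.81 kW
Heat supplied = 15949 kJ/min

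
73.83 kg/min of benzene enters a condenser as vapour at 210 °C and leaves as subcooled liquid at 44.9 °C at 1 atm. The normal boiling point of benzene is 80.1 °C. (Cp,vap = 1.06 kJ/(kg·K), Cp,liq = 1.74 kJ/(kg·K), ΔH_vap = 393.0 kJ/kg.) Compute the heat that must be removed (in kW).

Q_c = 728 kW

vapour 210→80.1 °C: -137.69 kJ/kg
condensation at 80.1 °C: -393 kJ/kg
liquid 80.1→44.9 °C: -61.248 kJ/kg
Δh = -137.69 + -393 + -61.248 = -591.94 kJ/kg
Q = ṁ·Δh = 73.83 kg/min × -591.94 kJ/kg = -43703 kJ/min
|Q| = 728.38 kW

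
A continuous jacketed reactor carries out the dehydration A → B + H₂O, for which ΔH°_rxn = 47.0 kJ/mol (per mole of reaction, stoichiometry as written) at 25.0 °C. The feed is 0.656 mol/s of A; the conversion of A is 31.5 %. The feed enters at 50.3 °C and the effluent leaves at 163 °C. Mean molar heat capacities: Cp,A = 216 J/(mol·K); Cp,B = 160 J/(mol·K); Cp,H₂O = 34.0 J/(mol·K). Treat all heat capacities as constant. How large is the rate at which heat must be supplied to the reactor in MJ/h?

Extent of reaction ξ = 0.315 × 0.656 = 0.20664 mol/s
Reaction term: ξ·ΔH°_rxn = 0.20664 × 47.0 = 9.7121 kJ/s
Sensible, feed 50.3→25 °C: -3.5849 kJ/s
Outlet flows (mol/s): A 0.44936, B 0.20664, H₂O 0.20664
Sensible, products 25→163 °C: 18.927 kJ/s
Q = ΔH = 25.054 kJ/s = 25.054 kW
Heat supplied = 90.194 MJ/h

Q_in = 90.2 MJ/h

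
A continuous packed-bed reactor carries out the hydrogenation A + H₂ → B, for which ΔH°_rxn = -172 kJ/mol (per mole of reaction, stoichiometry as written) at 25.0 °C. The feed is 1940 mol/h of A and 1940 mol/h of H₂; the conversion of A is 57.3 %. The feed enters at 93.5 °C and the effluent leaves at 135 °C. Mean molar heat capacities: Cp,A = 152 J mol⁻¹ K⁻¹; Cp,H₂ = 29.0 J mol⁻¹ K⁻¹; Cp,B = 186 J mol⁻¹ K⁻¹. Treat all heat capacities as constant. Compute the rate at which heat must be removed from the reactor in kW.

Q_out = 48.9 kW

Extent of reaction ξ = 0.573 × 1940 = 1111.6 mol/h
Reaction term: ξ·ΔH°_rxn = 1111.6 × -172 = -191200 kJ/h
Sensible, feed 93.5→25 °C: -24053 kJ/h
Outlet flows (mol/h): A 828.38, H₂ 828.38, B 1111.6
Sensible, products 25→135 °C: 39237 kJ/h
Q = ΔH = -176010 kJ/h = -48.893 kW
Heat removed = 48.893 kW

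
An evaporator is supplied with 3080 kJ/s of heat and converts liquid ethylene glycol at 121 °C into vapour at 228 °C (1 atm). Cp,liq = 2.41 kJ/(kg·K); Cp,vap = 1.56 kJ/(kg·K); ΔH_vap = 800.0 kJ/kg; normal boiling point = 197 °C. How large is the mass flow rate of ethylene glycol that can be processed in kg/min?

Δh = 2.41×(197−121) + 800.0 + 1.56×(228−197) = 1031.5 kJ/kg
Q = 3080 kJ/s = 3080 kJ/s = 184800 kJ/min
ṁ = Q/Δh = 184800 / 1031.5 = 179.15 kg/min

ṁ = 179 kg/min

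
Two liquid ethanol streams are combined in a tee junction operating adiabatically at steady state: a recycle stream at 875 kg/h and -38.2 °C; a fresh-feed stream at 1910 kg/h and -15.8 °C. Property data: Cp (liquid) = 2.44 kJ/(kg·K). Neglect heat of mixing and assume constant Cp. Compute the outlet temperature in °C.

Energy balance with Q = 0: Σ ṁᵢCp,ᵢ(T_out − Tᵢ) = 0
T_out = Σ ṁᵢCp,ᵢTᵢ / Σ ṁᵢCp,ᵢ
      = -155190 / 6795.4 = -22.838 °C

T_out = -22.8 °C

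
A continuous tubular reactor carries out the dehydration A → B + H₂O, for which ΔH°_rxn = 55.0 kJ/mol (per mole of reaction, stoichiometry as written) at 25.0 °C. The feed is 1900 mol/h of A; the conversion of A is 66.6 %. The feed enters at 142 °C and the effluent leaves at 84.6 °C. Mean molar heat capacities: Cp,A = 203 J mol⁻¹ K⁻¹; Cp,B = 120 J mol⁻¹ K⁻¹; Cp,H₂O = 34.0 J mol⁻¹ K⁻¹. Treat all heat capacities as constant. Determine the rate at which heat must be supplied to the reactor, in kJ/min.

Q_in = 729 kJ/min

Extent of reaction ξ = 0.666 × 1900 = 1265.4 mol/h
Reaction term: ξ·ΔH°_rxn = 1265.4 × 55.0 = 69597 kJ/h
Sensible, feed 142→25 °C: -45127 kJ/h
Outlet flows (mol/h): A 634.6, B 1265.4, H₂O 1265.4
Sensible, products 25→84.6 °C: 19292 kJ/h
Q = ΔH = 43762 kJ/h = 12.156 kW
Heat supplied = 729.37 kJ/min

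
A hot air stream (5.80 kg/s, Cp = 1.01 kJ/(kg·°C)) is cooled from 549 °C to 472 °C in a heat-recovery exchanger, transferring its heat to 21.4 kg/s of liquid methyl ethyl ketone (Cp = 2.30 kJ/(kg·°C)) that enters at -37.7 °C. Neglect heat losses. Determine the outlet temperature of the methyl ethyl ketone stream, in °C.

Heat released by hot stream: Q = 5.80 × 1.01 × (549 − 472) = 451.07 kJ/s
Energy balance on cold side (adiabatic exchanger): Q = ṁ_c·Cp_c·(T_c,out − T_c,in)
T_c,out = -37.7 + 451.07/(21.4 × 2.30) = -28.536 °C

T_c,out = -28.5 °C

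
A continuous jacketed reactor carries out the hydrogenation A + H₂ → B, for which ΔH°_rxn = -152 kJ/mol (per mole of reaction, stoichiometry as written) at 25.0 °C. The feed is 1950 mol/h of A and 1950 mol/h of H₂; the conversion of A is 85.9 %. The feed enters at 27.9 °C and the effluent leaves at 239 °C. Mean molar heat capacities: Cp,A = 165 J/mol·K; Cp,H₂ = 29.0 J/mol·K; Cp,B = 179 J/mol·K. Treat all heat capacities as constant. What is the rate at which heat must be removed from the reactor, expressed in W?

Q_out = 50000 W

Extent of reaction ξ = 0.859 × 1950 = 1675 mol/h
Reaction term: ξ·ΔH°_rxn = 1675 × -152 = -254610 kJ/h
Sensible, feed 27.9→25 °C: -1097.1 kJ/h
Outlet flows (mol/h): A 274.95, H₂ 274.95, B 1675
Sensible, products 25→239 °C: 75579 kJ/h
Q = ΔH = -180130 kJ/h = -50.035 kW
Heat removed = 50035 W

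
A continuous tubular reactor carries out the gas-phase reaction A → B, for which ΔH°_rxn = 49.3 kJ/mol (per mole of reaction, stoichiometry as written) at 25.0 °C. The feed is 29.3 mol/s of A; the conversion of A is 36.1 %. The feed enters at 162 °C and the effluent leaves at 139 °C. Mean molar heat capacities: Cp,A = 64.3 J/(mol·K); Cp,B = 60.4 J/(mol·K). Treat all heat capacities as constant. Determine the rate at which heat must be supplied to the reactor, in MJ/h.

Q_in = 1700 MJ/h

Extent of reaction ξ = 0.361 × 29.3 = 10.577 mol/s
Reaction term: ξ·ΔH°_rxn = 10.577 × 49.3 = 521.46 kJ/s
Sensible, feed 162→25 °C: -258.11 kJ/s
Outlet flows (mol/s): A 18.723, B 10.577
Sensible, products 25→139 °C: 210.07 kJ/s
Q = ΔH = 473.43 kJ/s = 473.43 kW
Heat supplied = 1704.3 MJ/h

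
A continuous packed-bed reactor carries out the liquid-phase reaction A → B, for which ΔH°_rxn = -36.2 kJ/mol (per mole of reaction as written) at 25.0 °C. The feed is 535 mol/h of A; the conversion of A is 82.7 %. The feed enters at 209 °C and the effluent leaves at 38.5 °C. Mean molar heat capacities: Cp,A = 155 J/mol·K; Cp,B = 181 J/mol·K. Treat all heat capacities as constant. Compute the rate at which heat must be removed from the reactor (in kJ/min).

Q_out = 500 kJ/min

Extent of reaction ξ = 0.827 × 535 = 442.44 mol/h
Reaction term: ξ·ΔH°_rxn = 442.44 × -36.2 = -16017 kJ/h
Sensible, feed 209→25 °C: -15258 kJ/h
Outlet flows (mol/h): A 92.555, B 442.44
Sensible, products 25→38.5 °C: 1274.8 kJ/h
Q = ΔH = -30000 kJ/h = -8.3333 kW
Heat removed = 500 kJ/min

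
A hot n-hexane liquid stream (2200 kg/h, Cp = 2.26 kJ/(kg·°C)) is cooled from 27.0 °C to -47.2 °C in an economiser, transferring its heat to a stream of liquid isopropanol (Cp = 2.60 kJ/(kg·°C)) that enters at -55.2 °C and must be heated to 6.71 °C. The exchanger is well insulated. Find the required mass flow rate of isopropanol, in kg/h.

Heat released by hot stream: Q = 2200 × 2.26 × (27.0 − -47.2) = 368920 kJ/h
Energy balance on cold side (adiabatic exchanger): Q = ṁ_c·Cp_c·(T_c,out − T_c,in)
ṁ_c = 368920 / [2.60 × (6.71 − -55.2)] = 2291.9 kg/h

ṁ_c = 2290 kg/h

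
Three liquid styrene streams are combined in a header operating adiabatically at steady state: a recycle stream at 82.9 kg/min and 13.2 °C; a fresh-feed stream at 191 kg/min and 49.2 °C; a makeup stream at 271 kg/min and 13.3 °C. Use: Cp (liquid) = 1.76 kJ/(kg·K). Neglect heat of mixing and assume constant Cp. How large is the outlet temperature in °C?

T_out = 25.9 °C

Adiabatic, steady state ⇒ Σ ṁᵢCp,ᵢ(T_out − Tᵢ) = 0
T_out = Σ ṁᵢCp,ᵢTᵢ / Σ ṁᵢCp,ᵢ
      = 24809 / 959.02 = 25.869 °C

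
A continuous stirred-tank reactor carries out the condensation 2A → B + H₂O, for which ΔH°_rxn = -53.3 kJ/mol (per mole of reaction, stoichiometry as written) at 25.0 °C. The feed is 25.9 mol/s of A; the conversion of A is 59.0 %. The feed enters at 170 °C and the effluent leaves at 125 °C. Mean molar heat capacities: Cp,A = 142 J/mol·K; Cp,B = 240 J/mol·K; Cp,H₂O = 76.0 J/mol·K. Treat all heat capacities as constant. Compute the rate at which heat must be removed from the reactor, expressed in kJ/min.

Extent of reaction ξ = 0.590 × 25.9 / 2 = 7.6405 mol/s
Reaction term: ξ·ΔH°_rxn = 7.6405 × -53.3 = -407.24 kJ/s
Sensible, feed 170→25 °C: -533.28 kJ/s
Outlet flows (mol/s): A 10.619, B 7.6405, H₂O 7.6405
Sensible, products 25→125 °C: 392.23 kJ/s
Q = ΔH = -548.29 kJ/s = -548.29 kW
Heat removed = 32897 kJ/min

Q_out = 32900 kJ/min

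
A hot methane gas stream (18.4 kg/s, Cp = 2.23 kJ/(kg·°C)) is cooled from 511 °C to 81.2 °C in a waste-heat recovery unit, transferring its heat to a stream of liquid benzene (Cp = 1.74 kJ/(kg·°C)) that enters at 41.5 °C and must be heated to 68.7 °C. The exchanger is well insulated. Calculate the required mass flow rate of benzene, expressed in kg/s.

Heat released by hot stream: Q = 18.4 × 2.23 × (511 − 81.2) = 17636 kJ/s
Energy balance on cold side (adiabatic exchanger): Q = ṁ_c·Cp_c·(T_c,out − T_c,in)
ṁ_c = 17636 / [1.74 × (68.7 − 41.5)] = 372.62 kg/s

ṁ_c = 373 kg/s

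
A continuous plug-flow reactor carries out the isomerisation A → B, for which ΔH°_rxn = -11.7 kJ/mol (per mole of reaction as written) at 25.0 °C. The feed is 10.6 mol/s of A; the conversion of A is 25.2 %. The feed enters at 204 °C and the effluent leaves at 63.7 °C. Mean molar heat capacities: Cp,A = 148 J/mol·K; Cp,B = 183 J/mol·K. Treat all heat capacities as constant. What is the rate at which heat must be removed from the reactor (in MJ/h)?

Q_out = 892 MJ/h

Extent of reaction ξ = 0.252 × 10.6 = 2.6712 mol/s
Reaction term: ξ·ΔH°_rxn = 2.6712 × -11.7 = -31.253 kJ/s
Sensible, feed 204→25 °C: -280.82 kJ/s
Outlet flows (mol/s): A 7.9288, B 2.6712
Sensible, products 25→63.7 °C: 64.331 kJ/s
Q = ΔH = -247.74 kJ/s = -247.74 kW
Heat removed = 891.86 MJ/h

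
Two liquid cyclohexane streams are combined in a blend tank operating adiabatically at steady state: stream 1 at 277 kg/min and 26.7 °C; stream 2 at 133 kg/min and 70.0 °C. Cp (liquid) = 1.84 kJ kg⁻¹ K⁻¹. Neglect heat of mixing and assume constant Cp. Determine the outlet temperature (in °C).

T_out = 40.7 °C

No heat crosses the boundary, so H_out = H_in.
T_out = Σ ṁᵢCp,ᵢTᵢ / Σ ṁᵢCp,ᵢ
      = 30739 / 754.4 = 40.746 °C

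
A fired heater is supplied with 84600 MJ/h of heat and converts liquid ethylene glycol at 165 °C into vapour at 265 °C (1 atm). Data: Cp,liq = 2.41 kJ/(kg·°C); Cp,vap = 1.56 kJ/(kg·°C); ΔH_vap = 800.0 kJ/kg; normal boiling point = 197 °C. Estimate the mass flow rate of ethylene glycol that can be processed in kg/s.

ṁ = 23.9 kg/s

Δh = 2.41×(197−165) + 800.0 + 1.56×(265−197) = 983.2 kJ/kg
Q = 84600 MJ/h = 23500 kJ/s = 23500 kJ/s
ṁ = Q/Δh = 23500 / 983.2 = 23.902 kg/s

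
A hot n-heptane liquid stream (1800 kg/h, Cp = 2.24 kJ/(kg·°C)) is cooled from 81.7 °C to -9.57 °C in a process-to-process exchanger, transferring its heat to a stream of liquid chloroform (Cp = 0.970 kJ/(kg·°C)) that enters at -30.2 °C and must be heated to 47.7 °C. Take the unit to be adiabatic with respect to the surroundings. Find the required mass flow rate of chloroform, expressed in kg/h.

Heat released by hot stream: Q = 1800 × 2.24 × (81.7 − -9.57) = 368000 kJ/h
Energy balance on cold side (adiabatic exchanger): Q = ṁ_c·Cp_c·(T_c,out − T_c,in)
ṁ_c = 368000 / [0.970 × (47.7 − -30.2)] = 4870.1 kg/h

ṁ_c = 4870 kg/h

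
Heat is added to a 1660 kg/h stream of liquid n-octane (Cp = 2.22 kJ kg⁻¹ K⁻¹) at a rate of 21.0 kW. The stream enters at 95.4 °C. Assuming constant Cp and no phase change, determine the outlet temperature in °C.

Q = 21.0 kW = 75600 kJ/h
ΔT = Q/(ṁ·Cp) = 75600/(1660×2.22) = 20.514 K
T_out = 95.4 + 20.514 = 115.91 °C

T_out = 116 °C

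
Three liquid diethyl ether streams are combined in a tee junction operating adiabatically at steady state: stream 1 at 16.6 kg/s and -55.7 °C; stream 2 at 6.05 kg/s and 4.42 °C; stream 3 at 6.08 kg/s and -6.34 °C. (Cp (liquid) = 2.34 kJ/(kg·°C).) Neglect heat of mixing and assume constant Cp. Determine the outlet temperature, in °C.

Energy balance with Q = 0: Σ ṁᵢCp,ᵢ(T_out − Tᵢ) = 0
T_out = Σ ṁᵢCp,ᵢTᵢ / Σ ṁᵢCp,ᵢ
      = -2191.2 / 67.228 = -32.594 °C

T_out = -32.6 °C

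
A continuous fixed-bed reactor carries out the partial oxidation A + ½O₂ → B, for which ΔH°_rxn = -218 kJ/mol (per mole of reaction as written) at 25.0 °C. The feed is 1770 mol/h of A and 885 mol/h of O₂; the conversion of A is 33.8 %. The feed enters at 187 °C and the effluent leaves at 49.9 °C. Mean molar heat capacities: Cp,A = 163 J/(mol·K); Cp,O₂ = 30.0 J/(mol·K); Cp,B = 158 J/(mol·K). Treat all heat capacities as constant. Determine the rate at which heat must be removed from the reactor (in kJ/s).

Q_out = 48.3 kJ/s

Extent of reaction ξ = 0.338 × 1770 = 598.26 mol/h
Reaction term: ξ·ΔH°_rxn = 598.26 × -218 = -130420 kJ/h
Sensible, feed 187→25 °C: -51040 kJ/h
Outlet flows (mol/h): A 1171.7, O₂ 585.87, B 598.26
Sensible, products 25→49.9 °C: 7547.1 kJ/h
Q = ΔH = -173910 kJ/h = -48.309 kW
Heat removed = 48.309 kJ/s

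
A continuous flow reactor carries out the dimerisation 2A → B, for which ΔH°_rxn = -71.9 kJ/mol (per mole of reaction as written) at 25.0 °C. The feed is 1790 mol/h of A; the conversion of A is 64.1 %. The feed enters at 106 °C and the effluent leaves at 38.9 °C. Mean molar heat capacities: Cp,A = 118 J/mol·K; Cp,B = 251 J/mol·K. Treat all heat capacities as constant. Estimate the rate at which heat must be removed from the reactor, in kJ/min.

Q_out = 922 kJ/min

Extent of reaction ξ = 0.641 × 1790 / 2 = 573.7 mol/h
Reaction term: ξ·ΔH°_rxn = 573.7 × -71.9 = -41249 kJ/h
Sensible, feed 106→25 °C: -17109 kJ/h
Outlet flows (mol/h): A 642.61, B 573.7
Sensible, products 25→38.9 °C: 3055.6 kJ/h
Q = ΔH = -55302 kJ/h = -15.362 kW
Heat removed = 921.7 kJ/min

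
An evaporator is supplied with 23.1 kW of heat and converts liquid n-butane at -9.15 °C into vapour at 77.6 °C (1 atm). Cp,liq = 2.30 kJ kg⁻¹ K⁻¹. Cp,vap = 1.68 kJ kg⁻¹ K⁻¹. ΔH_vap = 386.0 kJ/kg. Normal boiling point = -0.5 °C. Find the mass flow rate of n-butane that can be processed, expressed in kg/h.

ṁ = 155 kg/h

Δh = 2.30×(-0.5−-9.15) + 386.0 + 1.68×(77.6−-0.5) = 537.1 kJ/kg
Q = 23.1 kW = 23.1 kJ/s = 83160 kJ/h
ṁ = Q/Δh = 83160 / 537.1 = 154.83 kg/h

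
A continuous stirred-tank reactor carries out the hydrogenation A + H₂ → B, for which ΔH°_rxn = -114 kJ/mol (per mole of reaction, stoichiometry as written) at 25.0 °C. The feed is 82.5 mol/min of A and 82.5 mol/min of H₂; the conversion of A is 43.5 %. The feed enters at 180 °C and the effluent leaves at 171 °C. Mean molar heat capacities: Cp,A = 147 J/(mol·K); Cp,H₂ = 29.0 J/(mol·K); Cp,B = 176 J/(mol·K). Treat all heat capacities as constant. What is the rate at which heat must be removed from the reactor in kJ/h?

Extent of reaction ξ = 0.435 × 82.5 = 35.888 mol/min
Reaction term: ξ·ΔH°_rxn = 35.888 × -114 = -4091.2 kJ/min
Sensible, feed 180→25 °C: -2250.6 kJ/min
Outlet flows (mol/min): A 46.612, H₂ 46.612, B 35.888
Sensible, products 25→171 °C: 2119.9 kJ/min
Q = ΔH = -4221.9 kJ/min = -70.364 kW
Heat removed = 253310 kJ/h

Q_out = 253000 kJ/h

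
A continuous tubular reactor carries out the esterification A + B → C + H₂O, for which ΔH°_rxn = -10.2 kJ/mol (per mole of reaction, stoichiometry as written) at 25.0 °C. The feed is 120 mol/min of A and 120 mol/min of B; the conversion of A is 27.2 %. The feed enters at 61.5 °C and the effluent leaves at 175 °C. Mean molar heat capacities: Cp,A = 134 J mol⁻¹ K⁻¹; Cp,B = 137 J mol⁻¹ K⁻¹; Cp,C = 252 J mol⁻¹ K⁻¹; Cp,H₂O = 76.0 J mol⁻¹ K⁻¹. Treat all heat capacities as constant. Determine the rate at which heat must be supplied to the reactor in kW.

Extent of reaction ξ = 0.272 × 120 = 32.64 mol/min
Reaction term: ξ·ΔH°_rxn = 32.64 × -10.2 = -332.93 kJ/min
Sensible, feed 61.5→25 °C: -1187 kJ/min
Outlet flows (mol/min): A 87.36, B 87.36, C 32.64, H₂O 32.64
Sensible, products 25→175 °C: 5157.1 kJ/min
Q = ΔH = 3637.2 kJ/min = 60.619 kW
Heat supplied = 60.619 kW

Q_in = 60.6 kW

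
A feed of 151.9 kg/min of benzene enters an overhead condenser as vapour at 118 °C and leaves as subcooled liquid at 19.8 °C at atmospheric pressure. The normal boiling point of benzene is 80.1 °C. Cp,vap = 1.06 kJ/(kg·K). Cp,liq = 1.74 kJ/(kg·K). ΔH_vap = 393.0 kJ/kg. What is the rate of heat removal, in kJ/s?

Q_c = 1360 kJ/s

vapour 118→80.1 °C: -40.174 kJ/kg
condensation at 80.1 °C: -393 kJ/kg
liquid 80.1→19.8 °C: -104.92 kJ/kg
Δh = -40.174 + -393 + -104.92 = -538.1 kJ/kg
Q = ṁ·Δh = 151.9 kg/min × -538.1 kJ/kg = -81737 kJ/min
|Q| = 1362.3 kW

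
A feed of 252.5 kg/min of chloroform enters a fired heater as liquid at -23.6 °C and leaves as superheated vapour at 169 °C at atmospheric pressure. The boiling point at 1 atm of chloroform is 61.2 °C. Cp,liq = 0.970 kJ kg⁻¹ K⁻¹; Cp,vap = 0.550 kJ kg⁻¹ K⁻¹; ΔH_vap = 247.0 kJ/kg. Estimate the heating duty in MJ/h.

liquid -23.6→61.2 °C: 82.256 kJ/kg
vaporisation at 61.2 °C: 247 kJ/kg
vapour 61.2→169 °C: 59.29 kJ/kg
Δh = 82.256 + 247 + 59.29 = 388.55 kJ/kg
Q = ṁ·Δh = 252.5 kg/min × 388.55 kJ/kg = 98108 kJ/min
|Q| = 1635.1 kW = 5886.5 MJ/h

Q = 5890 MJ/h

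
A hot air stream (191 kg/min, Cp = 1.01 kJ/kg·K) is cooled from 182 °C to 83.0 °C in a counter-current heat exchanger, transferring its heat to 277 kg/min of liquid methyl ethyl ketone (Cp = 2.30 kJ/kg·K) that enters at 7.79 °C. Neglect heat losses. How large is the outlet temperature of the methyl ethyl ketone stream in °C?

Heat released by hot stream: Q = 191 × 1.01 × (182 − 83.0) = 19098 kJ/min
Energy balance on cold side (adiabatic exchanger): Q = ṁ_c·Cp_c·(T_c,out − T_c,in)
T_c,out = 7.79 + 19098/(277 × 2.30) = 37.767 °C

T_c,out = 37.8 °C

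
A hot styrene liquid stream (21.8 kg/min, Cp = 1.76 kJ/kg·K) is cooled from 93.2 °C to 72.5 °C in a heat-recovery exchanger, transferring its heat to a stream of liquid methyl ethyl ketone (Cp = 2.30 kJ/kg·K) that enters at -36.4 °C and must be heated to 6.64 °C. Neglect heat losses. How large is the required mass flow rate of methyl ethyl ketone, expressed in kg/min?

Heat released by hot stream: Q = 21.8 × 1.76 × (93.2 − 72.5) = 794.22 kJ/min
Energy balance on cold side (adiabatic exchanger): Q = ṁ_c·Cp_c·(T_c,out − T_c,in)
ṁ_c = 794.22 / [2.30 × (6.64 − -36.4)] = 8.023 kg/min

ṁ_c = 8.02 kg/min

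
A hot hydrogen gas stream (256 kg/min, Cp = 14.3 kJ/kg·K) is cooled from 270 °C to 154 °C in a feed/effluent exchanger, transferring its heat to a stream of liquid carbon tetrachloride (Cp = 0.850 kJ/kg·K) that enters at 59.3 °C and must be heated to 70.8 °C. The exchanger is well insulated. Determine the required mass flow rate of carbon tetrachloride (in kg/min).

ṁ_c = 43400 kg/min

Heat released by hot stream: Q = 256 × 14.3 × (270 − 154) = 424650 kJ/min
Energy balance on cold side (adiabatic exchanger): Q = ṁ_c·Cp_c·(T_c,out − T_c,in)
ṁ_c = 424650 / [0.850 × (70.8 − 59.3)] = 43443 kg/min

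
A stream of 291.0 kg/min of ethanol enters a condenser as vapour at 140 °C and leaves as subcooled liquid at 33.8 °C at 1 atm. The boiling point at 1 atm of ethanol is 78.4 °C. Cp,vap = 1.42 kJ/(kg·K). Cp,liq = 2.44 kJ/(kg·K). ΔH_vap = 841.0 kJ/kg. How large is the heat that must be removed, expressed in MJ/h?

Q_c = 18100 MJ/h

vapour 140→78.4 °C: -87.472 kJ/kg
condensation at 78.4 °C: -841 kJ/kg
liquid 78.4→33.8 °C: -108.82 kJ/kg
Δh = -87.472 + -841 + -108.82 = -1037.3 kJ/kg
Q = ṁ·Δh = 291.0 kg/min × -1037.3 kJ/kg = -301850 kJ/min
|Q| = 5030.9 kW = 18111 MJ/h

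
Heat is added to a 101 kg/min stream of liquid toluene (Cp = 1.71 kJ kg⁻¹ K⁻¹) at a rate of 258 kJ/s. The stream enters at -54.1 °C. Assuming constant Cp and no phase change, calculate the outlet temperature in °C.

Q = 258 kJ/s = 15480 kJ/min
ΔT = Q/(ṁ·Cp) = 15480/(101×1.71) = 89.63 K
T_out = -54.1 + 89.63 = 35.53 °C

T_out = 35.5 °C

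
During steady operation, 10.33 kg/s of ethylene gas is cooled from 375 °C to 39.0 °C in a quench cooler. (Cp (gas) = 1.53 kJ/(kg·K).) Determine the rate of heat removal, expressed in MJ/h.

Q = ṁ·Cp·ΔT = 10.33 × 1.53 × (39.0 − 375) = -5310.4 kJ/s
Cooling duty = 19118 MJ/h

Q_c = 19100 MJ/h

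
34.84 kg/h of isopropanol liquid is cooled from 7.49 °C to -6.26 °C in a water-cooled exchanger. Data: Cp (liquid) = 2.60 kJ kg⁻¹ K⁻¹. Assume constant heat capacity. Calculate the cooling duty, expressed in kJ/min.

Q = ṁ·Cp·ΔT = 34.84 × 2.60 × (-6.26 − 7.49) = -1245.5 kJ/h
Converting: 1245.5 / 3600 s = 0.34598 kW
Cooling duty = 20.759 kJ/min

Q_c = 20.8 kJ/min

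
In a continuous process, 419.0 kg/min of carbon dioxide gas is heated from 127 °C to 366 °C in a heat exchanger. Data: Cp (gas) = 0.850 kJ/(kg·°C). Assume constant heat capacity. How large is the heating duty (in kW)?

Q = 1420 kW

Q = ṁ·Cp·ΔT = 419.0 × 0.850 × (366 − 127) = 85120 kJ/min
Converting: 85120 / 60 s = 1418.7 kW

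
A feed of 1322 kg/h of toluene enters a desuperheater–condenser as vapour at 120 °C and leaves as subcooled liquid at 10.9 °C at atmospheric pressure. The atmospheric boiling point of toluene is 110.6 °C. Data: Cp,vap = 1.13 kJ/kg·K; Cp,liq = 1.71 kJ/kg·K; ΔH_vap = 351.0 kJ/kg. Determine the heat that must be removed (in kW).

vapour 120→110.6 °C: -10.622 kJ/kg
condensation at 110.6 °C: -351 kJ/kg
liquid 110.6→10.9 °C: -170.49 kJ/kg
Δh = -10.622 + -351 + -170.49 = -532.11 kJ/kg
Q = ṁ·Δh = 1322 kg/h × -532.11 kJ/kg = -703450 kJ/h
|Q| = 195.4 kW

Q_c = 195 kW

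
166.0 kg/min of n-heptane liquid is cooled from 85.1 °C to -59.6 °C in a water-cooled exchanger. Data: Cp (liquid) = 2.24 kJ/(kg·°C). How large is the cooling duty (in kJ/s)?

Q_c = 897 kJ/s

Q = ṁ·Cp·ΔT = 166.0 × 2.24 × (-59.6 − 85.1) = -53805 kJ/min
Converting: 53805 / 60 s = 896.75 kW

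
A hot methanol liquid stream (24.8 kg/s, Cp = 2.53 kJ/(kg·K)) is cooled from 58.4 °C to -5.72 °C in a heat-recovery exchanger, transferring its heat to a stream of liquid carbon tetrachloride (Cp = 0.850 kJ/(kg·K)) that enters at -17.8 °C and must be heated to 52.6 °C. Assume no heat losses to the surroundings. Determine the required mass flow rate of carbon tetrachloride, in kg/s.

ṁ_c = 67.2 kg/s

Heat released by hot stream: Q = 24.8 × 2.53 × (58.4 − -5.72) = 4023.1 kJ/s
Energy balance on cold side (adiabatic exchanger): Q = ṁ_c·Cp_c·(T_c,out − T_c,in)
ṁ_c = 4023.1 / [0.850 × (52.6 − -17.8)] = 67.232 kg/s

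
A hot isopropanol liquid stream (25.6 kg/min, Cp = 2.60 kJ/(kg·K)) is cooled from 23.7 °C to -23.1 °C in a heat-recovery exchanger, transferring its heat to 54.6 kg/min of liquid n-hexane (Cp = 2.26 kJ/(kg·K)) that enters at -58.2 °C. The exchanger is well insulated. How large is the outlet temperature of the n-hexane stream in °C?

T_c,out = -33.0 °C

Heat released by hot stream: Q = 25.6 × 2.60 × (23.7 − -23.1) = 3115 kJ/min
Energy balance on cold side (adiabatic exchanger): Q = ṁ_c·Cp_c·(T_c,out − T_c,in)
T_c,out = -58.2 + 3115/(54.6 × 2.26) = -32.956 °C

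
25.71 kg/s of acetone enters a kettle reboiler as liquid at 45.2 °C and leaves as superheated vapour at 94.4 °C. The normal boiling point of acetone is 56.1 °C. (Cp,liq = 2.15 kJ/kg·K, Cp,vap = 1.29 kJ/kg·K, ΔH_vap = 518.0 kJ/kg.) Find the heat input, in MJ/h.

liquid 45.2→56.1 °C: 23.435 kJ/kg
vaporisation at 56.1 °C: 518 kJ/kg
vapour 56.1→94.4 °C: 49.407 kJ/kg
Δh = 23.435 + 518 + 49.407 = 590.84 kJ/kg
Q = ṁ·Δh = 25.71 kg/s × 590.84 kJ/kg = 15191 kJ/s
|Q| = 15191 kW = 54686 MJ/h

Q = 54700 MJ/h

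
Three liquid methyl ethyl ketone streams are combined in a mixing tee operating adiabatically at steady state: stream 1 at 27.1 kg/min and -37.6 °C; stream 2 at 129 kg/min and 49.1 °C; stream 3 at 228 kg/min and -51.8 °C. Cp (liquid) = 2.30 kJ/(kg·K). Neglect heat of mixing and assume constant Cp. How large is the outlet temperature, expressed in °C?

No heat crosses the boundary, so H_out = H_in.
Σ ṁᵢCp,ᵢTᵢ = 27.1×2.30×-37.6 + 129×2.30×49.1 + 228×2.30×-51.8 = -14940
Σ ṁᵢCp,ᵢ = 27.1×2.30 + 129×2.30 + 228×2.30 = 883.43
T_out = -14940 / 883.43 = -16.911 °C

T_out = -16.9 °C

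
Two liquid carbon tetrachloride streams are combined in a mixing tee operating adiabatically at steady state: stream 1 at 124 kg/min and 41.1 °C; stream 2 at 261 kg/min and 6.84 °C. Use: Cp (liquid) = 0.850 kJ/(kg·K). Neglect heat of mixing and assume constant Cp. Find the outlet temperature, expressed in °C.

T_out = 17.9 °C

Adiabatic, steady state ⇒ Σ ṁᵢCp,ᵢ(T_out − Tᵢ) = 0
T_out = Σ ṁᵢCp,ᵢTᵢ / Σ ṁᵢCp,ᵢ
      = 5849.4 / 327.25 = 17.874 °C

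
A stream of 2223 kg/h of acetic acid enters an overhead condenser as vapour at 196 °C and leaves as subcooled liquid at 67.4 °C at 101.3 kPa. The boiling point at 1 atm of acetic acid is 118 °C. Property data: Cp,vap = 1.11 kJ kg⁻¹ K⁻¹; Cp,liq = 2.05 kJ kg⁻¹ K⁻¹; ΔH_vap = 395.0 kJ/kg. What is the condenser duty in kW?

vapour 196→118 °C: -86.58 kJ/kg
condensation at 118 °C: -395 kJ/kg
liquid 118→67.4 °C: -103.73 kJ/kg
Δh = -86.58 + -395 + -103.73 = -585.31 kJ/kg
Q = ṁ·Δh = 2223 kg/h × -585.31 kJ/kg = -1.3011e+06 kJ/h
|Q| = 361.43 kW

Q_c = 361 kW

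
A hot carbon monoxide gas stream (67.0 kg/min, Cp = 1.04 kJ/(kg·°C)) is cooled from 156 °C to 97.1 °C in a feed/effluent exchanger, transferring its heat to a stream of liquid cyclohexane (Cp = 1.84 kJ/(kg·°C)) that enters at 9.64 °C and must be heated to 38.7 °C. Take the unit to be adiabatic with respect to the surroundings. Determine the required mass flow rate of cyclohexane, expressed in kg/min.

Heat released by hot stream: Q = 67.0 × 1.04 × (156 − 97.1) = 4104.2 kJ/min
Energy balance on cold side (adiabatic exchanger): Q = ṁ_c·Cp_c·(T_c,out − T_c,in)
ṁ_c = 4104.2 / [1.84 × (38.7 − 9.64)] = 76.756 kg/min

ṁ_c = 76.8 kg/min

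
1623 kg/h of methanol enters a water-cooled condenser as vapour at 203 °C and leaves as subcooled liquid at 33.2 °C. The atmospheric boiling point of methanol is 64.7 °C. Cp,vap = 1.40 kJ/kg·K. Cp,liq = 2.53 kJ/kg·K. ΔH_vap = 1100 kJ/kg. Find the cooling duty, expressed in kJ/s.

vapour 203→64.7 °C: -193.62 kJ/kg
condensation at 64.7 °C: -1100 kJ/kg
liquid 64.7→33.2 °C: -79.695 kJ/kg
Δh = -193.62 + -1100 + -79.695 = -1373.3 kJ/kg
Q = ṁ·Δh = 1623 kg/h × -1373.3 kJ/kg = -2.2289e+06 kJ/h
|Q| = 619.14 kW

Q_c = 619 kJ/s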